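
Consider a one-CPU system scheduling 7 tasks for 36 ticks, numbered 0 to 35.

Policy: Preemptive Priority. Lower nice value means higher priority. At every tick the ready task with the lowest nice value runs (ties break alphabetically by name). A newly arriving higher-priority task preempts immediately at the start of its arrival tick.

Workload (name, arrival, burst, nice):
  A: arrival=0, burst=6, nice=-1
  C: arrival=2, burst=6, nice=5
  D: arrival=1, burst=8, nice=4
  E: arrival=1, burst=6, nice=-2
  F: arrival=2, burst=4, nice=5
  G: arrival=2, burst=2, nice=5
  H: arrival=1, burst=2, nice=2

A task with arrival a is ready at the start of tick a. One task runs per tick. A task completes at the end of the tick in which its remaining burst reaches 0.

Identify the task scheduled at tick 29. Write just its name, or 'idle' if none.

running at tick 29 = F

t=0: ready={A} → run A
t=1: ready={A,D,E,H} → run E
t=2: ready={A,C,D,E,F,G,H} → run E
t=3: ready={A,C,D,E,F,G,H} → run E
t=4: ready={A,C,D,E,F,G,H} → run E
t=5: ready={A,C,D,E,F,G,H} → run E
t=6: ready={A,C,D,E,F,G,H} → run E
t=7: ready={A,C,D,F,G,H} → run A
t=8: ready={A,C,D,F,G,H} → run A
t=9: ready={A,C,D,F,G,H} → run A
t=10: ready={A,C,D,F,G,H} → run A
t=11: ready={A,C,D,F,G,H} → run A
t=12: ready={C,D,F,G,H} → run H
t=13: ready={C,D,F,G,H} → run H
t=14: ready={C,D,F,G} → run D
t=15: ready={C,D,F,G} → run D
t=16: ready={C,D,F,G} → run D
t=17: ready={C,D,F,G} → run D
t=18: ready={C,D,F,G} → run D
t=19: ready={C,D,F,G} → run D
t=20: ready={C,D,F,G} → run D
t=21: ready={C,D,F,G} → run D
t=22: ready={C,F,G} → run C
t=23: ready={C,F,G} → run C
t=24: ready={C,F,G} → run C
t=25: ready={C,F,G} → run C
t=26: ready={C,F,G} → run C
t=27: ready={C,F,G} → run C
t=28: ready={F,G} → run F
t=29: ready={F,G} → run F
t=30: ready={F,G} → run F
t=31: ready={F,G} → run F
t=32: ready={G} → run G
t=33: ready={G} → run G
t=34: (idle)
t=35: (idle)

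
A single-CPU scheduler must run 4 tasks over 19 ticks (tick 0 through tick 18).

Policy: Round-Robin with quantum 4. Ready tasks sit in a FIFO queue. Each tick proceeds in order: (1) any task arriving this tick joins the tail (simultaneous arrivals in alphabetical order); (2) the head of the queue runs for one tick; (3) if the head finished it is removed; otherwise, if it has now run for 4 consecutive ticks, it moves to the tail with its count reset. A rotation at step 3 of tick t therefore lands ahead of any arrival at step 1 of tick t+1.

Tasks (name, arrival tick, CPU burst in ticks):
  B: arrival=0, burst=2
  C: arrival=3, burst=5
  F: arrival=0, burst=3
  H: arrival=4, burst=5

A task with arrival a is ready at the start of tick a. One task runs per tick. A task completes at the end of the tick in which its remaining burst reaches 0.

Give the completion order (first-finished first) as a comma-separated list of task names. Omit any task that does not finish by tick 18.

t=0: queue=[B,F] q_used=0 → run B
t=1: queue=[B,F] q_used=1 → run B
t=2: queue=[F] q_used=0 → run F
t=3: queue=[F,C] q_used=1 → run F
t=4: queue=[F,C,H] q_used=2 → run F
t=5: queue=[C,H] q_used=0 → run C
t=6: queue=[C,H] q_used=1 → run C
t=7: queue=[C,H] q_used=2 → run C
t=8: queue=[C,H] q_used=3 → run C
t=9: queue=[H,C] q_used=0 → run H
t=10: queue=[H,C] q_used=1 → run H
t=11: queue=[H,C] q_used=2 → run H
t=12: queue=[H,C] q_used=3 → run H
t=13: queue=[C,H] q_used=0 → run C
t=14: queue=[H] q_used=0 → run H
t=15: (idle)
t=16: (idle)
t=17: (idle)
t=18: (idle)

completion order = B, F, C, H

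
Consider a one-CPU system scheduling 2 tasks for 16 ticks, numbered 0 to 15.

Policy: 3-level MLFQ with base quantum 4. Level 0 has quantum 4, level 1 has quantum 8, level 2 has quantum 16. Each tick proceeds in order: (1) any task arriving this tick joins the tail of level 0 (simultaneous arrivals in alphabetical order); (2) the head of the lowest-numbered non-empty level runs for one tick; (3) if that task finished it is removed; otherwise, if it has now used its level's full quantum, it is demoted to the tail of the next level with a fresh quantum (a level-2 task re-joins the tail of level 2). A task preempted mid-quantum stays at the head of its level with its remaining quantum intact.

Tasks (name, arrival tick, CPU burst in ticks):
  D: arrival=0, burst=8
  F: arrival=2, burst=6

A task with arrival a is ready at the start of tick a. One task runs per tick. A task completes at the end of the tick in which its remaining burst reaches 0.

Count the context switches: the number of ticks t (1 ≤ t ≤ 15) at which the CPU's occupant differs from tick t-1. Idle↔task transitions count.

t=0: L0/L1/L2 = D/-/- → run D
t=1: L0/L1/L2 = D/-/- → run D
t=2: L0/L1/L2 = DF/-/- → run D
t=3: L0/L1/L2 = DF/-/- → run D
t=4: L0/L1/L2 = F/D/- → run F
t=5: L0/L1/L2 = F/D/- → run F
t=6: L0/L1/L2 = F/D/- → run F
t=7: L0/L1/L2 = F/D/- → run F
t=8: L0/L1/L2 = -/DF/- → run D
t=9: L0/L1/L2 = -/DF/- → run D
t=10: L0/L1/L2 = -/DF/- → run D
t=11: L0/L1/L2 = -/DF/- → run D
t=12: L0/L1/L2 = -/F/- → run F
t=13: L0/L1/L2 = -/F/- → run F
t=14: (idle)
t=15: (idle)

context switches = 4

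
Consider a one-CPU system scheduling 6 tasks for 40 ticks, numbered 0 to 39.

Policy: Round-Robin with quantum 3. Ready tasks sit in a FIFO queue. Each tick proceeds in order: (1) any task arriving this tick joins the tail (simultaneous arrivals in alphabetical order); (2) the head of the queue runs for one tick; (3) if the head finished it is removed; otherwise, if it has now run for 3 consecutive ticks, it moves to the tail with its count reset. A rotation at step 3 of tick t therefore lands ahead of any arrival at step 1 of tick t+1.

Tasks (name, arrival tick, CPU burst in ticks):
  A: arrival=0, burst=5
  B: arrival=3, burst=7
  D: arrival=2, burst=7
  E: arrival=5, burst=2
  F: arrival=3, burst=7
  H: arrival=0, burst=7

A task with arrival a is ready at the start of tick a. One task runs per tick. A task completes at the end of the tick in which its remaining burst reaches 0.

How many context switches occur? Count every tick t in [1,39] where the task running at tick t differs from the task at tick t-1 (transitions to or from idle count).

t=0: queue=[A,H] q_used=0 → run A
t=1: queue=[A,H] q_used=1 → run A
t=2: queue=[A,H,D] q_used=2 → run A
t=3: queue=[H,D,A,B,F] q_used=0 → run H
t=4: queue=[H,D,A,B,F] q_used=1 → run H
t=5: queue=[H,D,A,B,F,E] q_used=2 → run H
t=6: queue=[D,A,B,F,E,H] q_used=0 → run D
t=7: queue=[D,A,B,F,E,H] q_used=1 → run D
t=8: queue=[D,A,B,F,E,H] q_used=2 → run D
t=9: queue=[A,B,F,E,H,D] q_used=0 → run A
t=10: queue=[A,B,F,E,H,D] q_used=1 → run A
t=11: queue=[B,F,E,H,D] q_used=0 → run B
t=12: queue=[B,F,E,H,D] q_used=1 → run B
t=13: queue=[B,F,E,H,D] q_used=2 → run B
t=14: queue=[F,E,H,D,B] q_used=0 → run F
t=15: queue=[F,E,H,D,B] q_used=1 → run F
t=16: queue=[F,E,H,D,B] q_used=2 → run F
t=17: queue=[E,H,D,B,F] q_used=0 → run E
t=18: queue=[E,H,D,B,F] q_used=1 → run E
t=19: queue=[H,D,B,F] q_used=0 → run H
t=20: queue=[H,D,B,F] q_used=1 → run H
t=21: queue=[H,D,B,F] q_used=2 → run H
t=22: queue=[D,B,F,H] q_used=0 → run D
t=23: queue=[D,B,F,H] q_used=1 → run D
t=24: queue=[D,B,F,H] q_used=2 → run D
t=25: queue=[B,F,H,D] q_used=0 → run B
t=26: queue=[B,F,H,D] q_used=1 → run B
t=27: queue=[B,F,H,D] q_used=2 → run B
t=28: queue=[F,H,D,B] q_used=0 → run F
t=29: queue=[F,H,D,B] q_used=1 → run F
t=30: queue=[F,H,D,B] q_used=2 → run F
t=31: queue=[H,D,B,F] q_used=0 → run H
t=32: queue=[D,B,F] q_used=0 → run D
t=33: queue=[B,F] q_used=0 → run B
t=34: queue=[F] q_used=0 → run F
t=35: (idle)
t=36: (idle)
t=37: (idle)
t=38: (idle)
t=39: (idle)

context switches = 15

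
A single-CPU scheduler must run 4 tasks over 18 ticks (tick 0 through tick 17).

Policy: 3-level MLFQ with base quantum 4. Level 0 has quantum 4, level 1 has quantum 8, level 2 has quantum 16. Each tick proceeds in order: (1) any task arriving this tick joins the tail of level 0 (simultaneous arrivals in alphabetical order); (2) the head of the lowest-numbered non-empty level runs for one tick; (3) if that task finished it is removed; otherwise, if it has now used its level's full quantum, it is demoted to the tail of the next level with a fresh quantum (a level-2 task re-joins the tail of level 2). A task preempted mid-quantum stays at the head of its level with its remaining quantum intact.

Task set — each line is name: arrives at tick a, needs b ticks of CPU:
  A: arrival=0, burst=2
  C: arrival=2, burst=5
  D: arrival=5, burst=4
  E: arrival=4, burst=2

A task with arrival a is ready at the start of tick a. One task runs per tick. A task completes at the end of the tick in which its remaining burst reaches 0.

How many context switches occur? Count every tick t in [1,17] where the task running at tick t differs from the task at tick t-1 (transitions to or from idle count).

context switches = 5

t=0: L0/L1/L2 = A/-/- → run A
t=1: L0/L1/L2 = A/-/- → run A
t=2: L0/L1/L2 = C/-/- → run C
t=3: L0/L1/L2 = C/-/- → run C
t=4: L0/L1/L2 = CE/-/- → run C
t=5: L0/L1/L2 = CED/-/- → run C
t=6: L0/L1/L2 = ED/C/- → run E
t=7: L0/L1/L2 = ED/C/- → run E
t=8: L0/L1/L2 = D/C/- → run D
t=9: L0/L1/L2 = D/C/- → run D
t=10: L0/L1/L2 = D/C/- → run D
t=11: L0/L1/L2 = D/C/- → run D
t=12: L0/L1/L2 = -/C/- → run C
t=13: (idle)
t=14: (idle)
t=15: (idle)
t=16: (idle)
t=17: (idle)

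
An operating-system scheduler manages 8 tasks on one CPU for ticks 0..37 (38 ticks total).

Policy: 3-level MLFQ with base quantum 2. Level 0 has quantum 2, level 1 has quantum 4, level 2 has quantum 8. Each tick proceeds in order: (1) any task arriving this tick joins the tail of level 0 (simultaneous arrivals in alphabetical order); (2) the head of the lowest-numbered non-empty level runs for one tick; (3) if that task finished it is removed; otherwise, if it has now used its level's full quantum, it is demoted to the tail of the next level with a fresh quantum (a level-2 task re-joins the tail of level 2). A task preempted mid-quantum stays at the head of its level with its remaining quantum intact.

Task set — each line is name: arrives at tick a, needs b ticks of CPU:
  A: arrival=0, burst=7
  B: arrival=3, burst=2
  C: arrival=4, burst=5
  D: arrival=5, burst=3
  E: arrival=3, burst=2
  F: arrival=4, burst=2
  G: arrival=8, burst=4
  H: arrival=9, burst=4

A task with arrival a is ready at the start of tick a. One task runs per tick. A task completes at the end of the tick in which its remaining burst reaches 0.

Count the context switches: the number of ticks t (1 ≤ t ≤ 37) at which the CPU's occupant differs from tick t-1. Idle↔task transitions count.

t=0: L0/L1/L2 = A/-/- → run A
t=1: L0/L1/L2 = A/-/- → run A
t=2: L0/L1/L2 = -/A/- → run A
t=3: L0/L1/L2 = BE/A/- → run B
t=4: L0/L1/L2 = BECF/A/- → run B
t=5: L0/L1/L2 = ECFD/A/- → run E
t=6: L0/L1/L2 = ECFD/A/- → run E
t=7: L0/L1/L2 = CFD/A/- → run C
t=8: L0/L1/L2 = CFDG/A/- → run C
t=9: L0/L1/L2 = FDGH/AC/- → run F
t=10: L0/L1/L2 = FDGH/AC/- → run F
t=11: L0/L1/L2 = DGH/AC/- → run D
t=12: L0/L1/L2 = DGH/AC/- → run D
t=13: L0/L1/L2 = GH/ACD/- → run G
t=14: L0/L1/L2 = GH/ACD/- → run G
t=15: L0/L1/L2 = H/ACDG/- → run H
t=16: L0/L1/L2 = H/ACDG/- → run H
t=17: L0/L1/L2 = -/ACDGH/- → run A
t=18: L0/L1/L2 = -/ACDGH/- → run A
t=19: L0/L1/L2 = -/ACDGH/- → run A
t=20: L0/L1/L2 = -/CDGH/A → run C
t=21: L0/L1/L2 = -/CDGH/A → run C
t=22: L0/L1/L2 = -/CDGH/A → run C
t=23: L0/L1/L2 = -/DGH/A → run D
t=24: L0/L1/L2 = -/GH/A → run G
t=25: L0/L1/L2 = -/GH/A → run G
t=26: L0/L1/L2 = -/H/A → run H
t=27: L0/L1/L2 = -/H/A → run H
t=28: L0/L1/L2 = -/-/A → run A
t=29: (idle)
t=30: (idle)
t=31: (idle)
t=32: (idle)
t=33: (idle)
t=34: (idle)
t=35: (idle)
t=36: (idle)
t=37: (idle)

context switches = 14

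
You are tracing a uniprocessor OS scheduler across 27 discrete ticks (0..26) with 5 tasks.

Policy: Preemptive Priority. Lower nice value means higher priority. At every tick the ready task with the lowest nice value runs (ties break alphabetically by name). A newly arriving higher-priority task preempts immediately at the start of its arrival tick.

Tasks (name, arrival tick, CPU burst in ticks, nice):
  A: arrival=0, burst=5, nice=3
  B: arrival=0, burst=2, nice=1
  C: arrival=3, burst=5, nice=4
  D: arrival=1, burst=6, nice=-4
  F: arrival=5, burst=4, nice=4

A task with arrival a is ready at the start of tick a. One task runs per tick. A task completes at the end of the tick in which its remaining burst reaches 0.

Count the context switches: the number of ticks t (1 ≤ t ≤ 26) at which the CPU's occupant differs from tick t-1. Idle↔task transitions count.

context switches = 6

t=0: ready={A,B} → run B
t=1: ready={A,B,D} → run D
t=2: ready={A,B,D} → run D
t=3: ready={A,B,C,D} → run D
t=4: ready={A,B,C,D} → run D
t=5: ready={A,B,C,D,F} → run D
t=6: ready={A,B,C,D,F} → run D
t=7: ready={A,B,C,F} → run B
t=8: ready={A,C,F} → run A
t=9: ready={A,C,F} → run A
t=10: ready={A,C,F} → run A
t=11: ready={A,C,F} → run A
t=12: ready={A,C,F} → run A
t=13: ready={C,F} → run C
t=14: ready={C,F} → run C
t=15: ready={C,F} → run C
t=16: ready={C,F} → run C
t=17: ready={C,F} → run C
t=18: ready={F} → run F
t=19: ready={F} → run F
t=20: ready={F} → run F
t=21: ready={F} → run F
t=22: (idle)
t=23: (idle)
t=24: (idle)
t=25: (idle)
t=26: (idle)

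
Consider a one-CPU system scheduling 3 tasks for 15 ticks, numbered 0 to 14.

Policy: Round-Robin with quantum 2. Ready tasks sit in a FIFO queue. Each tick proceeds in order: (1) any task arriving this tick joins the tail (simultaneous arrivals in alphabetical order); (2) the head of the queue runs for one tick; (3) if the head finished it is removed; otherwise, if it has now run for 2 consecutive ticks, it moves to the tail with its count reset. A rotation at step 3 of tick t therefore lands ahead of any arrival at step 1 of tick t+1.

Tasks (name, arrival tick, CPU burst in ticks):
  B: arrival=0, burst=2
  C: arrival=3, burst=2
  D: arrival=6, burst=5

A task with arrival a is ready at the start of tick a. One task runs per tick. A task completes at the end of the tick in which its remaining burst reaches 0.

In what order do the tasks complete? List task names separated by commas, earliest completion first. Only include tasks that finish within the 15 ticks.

completion order = B, C, D

t=0: queue=[B] q_used=0 → run B
t=1: queue=[B] q_used=1 → run B
t=2: (idle)
t=3: queue=[C] q_used=0 → run C
t=4: queue=[C] q_used=1 → run C
t=5: (idle)
t=6: queue=[D] q_used=0 → run D
t=7: queue=[D] q_used=1 → run D
t=8: queue=[D] q_used=0 → run D
t=9: queue=[D] q_used=1 → run D
t=10: queue=[D] q_used=0 → run D
t=11: (idle)
t=12: (idle)
t=13: (idle)
t=14: (idle)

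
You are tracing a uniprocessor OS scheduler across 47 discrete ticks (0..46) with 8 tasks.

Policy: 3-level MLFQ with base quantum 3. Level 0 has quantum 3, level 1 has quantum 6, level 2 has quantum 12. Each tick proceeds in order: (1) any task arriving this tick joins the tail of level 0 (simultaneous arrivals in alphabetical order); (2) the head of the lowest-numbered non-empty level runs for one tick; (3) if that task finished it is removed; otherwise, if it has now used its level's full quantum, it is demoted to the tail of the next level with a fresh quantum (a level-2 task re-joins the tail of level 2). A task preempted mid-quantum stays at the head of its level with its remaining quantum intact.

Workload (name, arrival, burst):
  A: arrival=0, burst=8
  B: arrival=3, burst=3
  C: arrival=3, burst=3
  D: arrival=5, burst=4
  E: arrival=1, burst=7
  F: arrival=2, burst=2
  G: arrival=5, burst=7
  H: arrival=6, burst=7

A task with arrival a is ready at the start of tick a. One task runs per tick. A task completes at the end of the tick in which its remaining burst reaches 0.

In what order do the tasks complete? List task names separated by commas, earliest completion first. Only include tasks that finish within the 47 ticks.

completion order = F, B, C, A, E, D, G, H

t=0: L0/L1/L2 = A/-/- → run A
t=1: L0/L1/L2 = AE/-/- → run A
t=2: L0/L1/L2 = AEF/-/- → run A
t=3: L0/L1/L2 = EFBC/A/- → run E
t=4: L0/L1/L2 = EFBC/A/- → run E
t=5: L0/L1/L2 = EFBCDG/A/- → run E
t=6: L0/L1/L2 = FBCDGH/AE/- → run F
t=7: L0/L1/L2 = FBCDGH/AE/- → run F
t=8: L0/L1/L2 = BCDGH/AE/- → run B
t=9: L0/L1/L2 = BCDGH/AE/- → run B
t=10: L0/L1/L2 = BCDGH/AE/- → run B
t=11: L0/L1/L2 = CDGH/AE/- → run C
t=12: L0/L1/L2 = CDGH/AE/- → run C
t=13: L0/L1/L2 = CDGH/AE/- → run C
t=14: L0/L1/L2 = DGH/AE/- → run D
t=15: L0/L1/L2 = DGH/AE/- → run D
t=16: L0/L1/L2 = DGH/AE/- → run D
t=17: L0/L1/L2 = GH/AED/- → run G
t=18: L0/L1/L2 = GH/AED/- → run G
t=19: L0/L1/L2 = GH/AED/- → run G
t=20: L0/L1/L2 = H/AEDG/- → run H
t=21: L0/L1/L2 = H/AEDG/- → run H
t=22: L0/L1/L2 = H/AEDG/- → run H
t=23: L0/L1/L2 = -/AEDGH/- → run A
t=24: L0/L1/L2 = -/AEDGH/- → run A
t=25: L0/L1/L2 = -/AEDGH/- → run A
t=26: L0/L1/L2 = -/AEDGH/- → run A
t=27: L0/L1/L2 = -/AEDGH/- → run A
t=28: L0/L1/L2 = -/EDGH/- → run E
t=29: L0/L1/L2 = -/EDGH/- → run E
t=30: L0/L1/L2 = -/EDGH/- → run E
t=31: L0/L1/L2 = -/EDGH/- → run E
t=32: L0/L1/L2 = -/DGH/- → run D
t=33: L0/L1/L2 = -/GH/- → run G
t=34: L0/L1/L2 = -/GH/- → run G
t=35: L0/L1/L2 = -/GH/- → run G
t=36: L0/L1/L2 = -/GH/- → run G
t=37: L0/L1/L2 = -/H/- → run H
t=38: L0/L1/L2 = -/H/- → run H
t=39: L0/L1/L2 = -/H/- → run H
t=40: L0/L1/L2 = -/H/- → run H
t=41: (idle)
t=42: (idle)
t=43: (idle)
t=44: (idle)
t=45: (idle)
t=46: (idle)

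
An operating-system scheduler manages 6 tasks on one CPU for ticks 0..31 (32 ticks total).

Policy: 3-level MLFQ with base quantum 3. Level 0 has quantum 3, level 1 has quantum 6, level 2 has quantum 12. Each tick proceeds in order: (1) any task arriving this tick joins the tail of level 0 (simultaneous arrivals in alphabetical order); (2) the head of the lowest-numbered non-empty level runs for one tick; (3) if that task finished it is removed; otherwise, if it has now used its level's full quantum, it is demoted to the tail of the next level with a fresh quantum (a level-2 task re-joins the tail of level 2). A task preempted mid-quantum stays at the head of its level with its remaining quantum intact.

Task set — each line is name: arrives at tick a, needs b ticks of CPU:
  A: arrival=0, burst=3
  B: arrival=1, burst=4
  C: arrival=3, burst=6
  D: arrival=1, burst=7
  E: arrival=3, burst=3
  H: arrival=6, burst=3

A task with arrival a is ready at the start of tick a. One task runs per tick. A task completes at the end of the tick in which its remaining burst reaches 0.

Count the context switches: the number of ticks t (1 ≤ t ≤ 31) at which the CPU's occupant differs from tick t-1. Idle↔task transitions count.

t=0: L0/L1/L2 = A/-/- → run A
t=1: L0/L1/L2 = ABD/-/- → run A
t=2: L0/L1/L2 = ABD/-/- → run A
t=3: L0/L1/L2 = BDCE/-/- → run B
t=4: L0/L1/L2 = BDCE/-/- → run B
t=5: L0/L1/L2 = BDCE/-/- → run B
t=6: L0/L1/L2 = DCEH/B/- → run D
t=7: L0/L1/L2 = DCEH/B/- → run D
t=8: L0/L1/L2 = DCEH/B/- → run D
t=9: L0/L1/L2 = CEH/BD/- → run C
t=10: L0/L1/L2 = CEH/BD/- → run C
t=11: L0/L1/L2 = CEH/BD/- → run C
t=12: L0/L1/L2 = EH/BDC/- → run E
t=13: L0/L1/L2 = EH/BDC/- → run E
t=14: L0/L1/L2 = EH/BDC/- → run E
t=15: L0/L1/L2 = H/BDC/- → run H
t=16: L0/L1/L2 = H/BDC/- → run H
t=17: L0/L1/L2 = H/BDC/- → run H
t=18: L0/L1/L2 = -/BDC/- → run B
t=19: L0/L1/L2 = -/DC/- → run D
t=20: L0/L1/L2 = -/DC/- → run D
t=21: L0/L1/L2 = -/DC/- → run D
t=22: L0/L1/L2 = -/DC/- → run D
t=23: L0/L1/L2 = -/C/- → run C
t=24: L0/L1/L2 = -/C/- → run C
t=25: L0/L1/L2 = -/C/- → run C
t=26: (idle)
t=27: (idle)
t=28: (idle)
t=29: (idle)
t=30: (idle)
t=31: (idle)

context switches = 9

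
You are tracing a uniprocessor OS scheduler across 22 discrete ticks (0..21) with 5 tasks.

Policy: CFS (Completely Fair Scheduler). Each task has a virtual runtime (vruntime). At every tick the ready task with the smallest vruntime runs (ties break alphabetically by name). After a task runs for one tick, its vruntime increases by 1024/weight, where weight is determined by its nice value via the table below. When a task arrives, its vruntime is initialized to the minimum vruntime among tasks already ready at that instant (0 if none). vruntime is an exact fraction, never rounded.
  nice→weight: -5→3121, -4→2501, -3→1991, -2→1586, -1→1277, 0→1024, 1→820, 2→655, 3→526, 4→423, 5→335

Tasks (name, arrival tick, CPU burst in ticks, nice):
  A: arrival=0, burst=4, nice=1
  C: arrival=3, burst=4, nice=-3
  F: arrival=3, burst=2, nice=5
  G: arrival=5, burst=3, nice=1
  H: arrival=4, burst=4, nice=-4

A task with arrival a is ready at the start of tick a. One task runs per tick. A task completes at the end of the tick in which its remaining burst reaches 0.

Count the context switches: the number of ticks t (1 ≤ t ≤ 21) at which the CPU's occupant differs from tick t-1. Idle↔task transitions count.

context switches = 13

t=0: vr[A=0] → run A
t=1: vr[A=256/205] → run A
t=2: vr[A=512/205] → run A
t=3: vr[A=768/205 C=768/205 F=768/205] → run A
t=4: vr[C=768/205 F=768/205 H=768/205] → run C
t=5: vr[C=1739008/408155 F=768/205 G=768/205 H=768/205] → run F
t=6: vr[C=1739008/408155 F=18688/2747 G=768/205 H=768/205] → run G
t=7: vr[C=1739008/408155 F=18688/2747 G=1024/205 H=768/205] → run H
t=8: vr[C=1739008/408155 F=18688/2747 G=1024/205 H=51968/12505] → run H
t=9: vr[C=1739008/408155 F=18688/2747 G=1024/205 H=57088/12505] → run C
t=10: vr[C=1948928/408155 F=18688/2747 G=1024/205 H=57088/12505] → run H
t=11: vr[C=1948928/408155 F=18688/2747 G=1024/205 H=62208/12505] → run C
t=12: vr[C=2158848/408155 F=18688/2747 G=1024/205 H=62208/12505] → run H
t=13: vr[C=2158848/408155 F=18688/2747 G=1024/205] → run G
t=14: vr[C=2158848/408155 F=18688/2747 G=256/41] → run C
t=15: vr[F=18688/2747 G=256/41] → run G
t=16: vr[F=18688/2747] → run F
t=17: (idle)
t=18: (idle)
t=19: (idle)
t=20: (idle)
t=21: (idle)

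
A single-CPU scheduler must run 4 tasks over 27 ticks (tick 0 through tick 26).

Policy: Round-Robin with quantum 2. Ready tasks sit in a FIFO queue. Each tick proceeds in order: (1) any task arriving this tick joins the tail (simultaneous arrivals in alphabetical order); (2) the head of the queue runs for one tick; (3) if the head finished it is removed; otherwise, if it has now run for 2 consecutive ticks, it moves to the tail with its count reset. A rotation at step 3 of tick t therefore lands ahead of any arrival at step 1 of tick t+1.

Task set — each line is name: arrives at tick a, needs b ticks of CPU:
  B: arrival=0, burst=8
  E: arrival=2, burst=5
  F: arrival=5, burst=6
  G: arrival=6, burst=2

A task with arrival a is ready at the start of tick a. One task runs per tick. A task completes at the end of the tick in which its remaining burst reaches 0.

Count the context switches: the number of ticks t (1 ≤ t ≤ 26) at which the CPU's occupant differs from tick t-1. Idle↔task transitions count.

t=0: queue=[B] q_used=0 → run B
t=1: queue=[B] q_used=1 → run B
t=2: queue=[B,E] q_used=0 → run B
t=3: queue=[B,E] q_used=1 → run B
t=4: queue=[E,B] q_used=0 → run E
t=5: queue=[E,B,F] q_used=1 → run E
t=6: queue=[B,F,E,G] q_used=0 → run B
t=7: queue=[B,F,E,G] q_used=1 → run B
t=8: queue=[F,E,G,B] q_used=0 → run F
t=9: queue=[F,E,G,B] q_used=1 → run F
t=10: queue=[E,G,B,F] q_used=0 → run E
t=11: queue=[E,G,B,F] q_used=1 → run E
t=12: queue=[G,B,F,E] q_used=0 → run G
t=13: queue=[G,B,F,E] q_used=1 → run G
t=14: queue=[B,F,E] q_used=0 → run B
t=15: queue=[B,F,E] q_used=1 → run B
t=16: queue=[F,E] q_used=0 → run F
t=17: queue=[F,E] q_used=1 → run F
t=18: queue=[E,F] q_used=0 → run E
t=19: queue=[F] q_used=0 → run F
t=20: queue=[F] q_used=1 → run F
t=21: (idle)
t=22: (idle)
t=23: (idle)
t=24: (idle)
t=25: (idle)
t=26: (idle)

context switches = 10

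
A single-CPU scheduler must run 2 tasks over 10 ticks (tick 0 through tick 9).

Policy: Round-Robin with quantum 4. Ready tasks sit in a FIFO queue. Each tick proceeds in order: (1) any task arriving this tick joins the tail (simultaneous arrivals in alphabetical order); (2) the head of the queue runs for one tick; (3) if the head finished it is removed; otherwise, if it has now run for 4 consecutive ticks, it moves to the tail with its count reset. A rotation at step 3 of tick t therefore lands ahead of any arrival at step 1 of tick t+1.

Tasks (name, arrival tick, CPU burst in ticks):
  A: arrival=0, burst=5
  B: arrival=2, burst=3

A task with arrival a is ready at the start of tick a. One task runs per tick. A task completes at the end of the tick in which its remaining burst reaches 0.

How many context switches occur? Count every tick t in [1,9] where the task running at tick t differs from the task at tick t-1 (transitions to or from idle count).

t=0: queue=[A] q_used=0 → run A
t=1: queue=[A] q_used=1 → run A
t=2: queue=[A,B] q_used=2 → run A
t=3: queue=[A,B] q_used=3 → run A
t=4: queue=[B,A] q_used=0 → run B
t=5: queue=[B,A] q_used=1 → run B
t=6: queue=[B,A] q_used=2 → run B
t=7: queue=[A] q_used=0 → run A
t=8: (idle)
t=9: (idle)

context switches = 3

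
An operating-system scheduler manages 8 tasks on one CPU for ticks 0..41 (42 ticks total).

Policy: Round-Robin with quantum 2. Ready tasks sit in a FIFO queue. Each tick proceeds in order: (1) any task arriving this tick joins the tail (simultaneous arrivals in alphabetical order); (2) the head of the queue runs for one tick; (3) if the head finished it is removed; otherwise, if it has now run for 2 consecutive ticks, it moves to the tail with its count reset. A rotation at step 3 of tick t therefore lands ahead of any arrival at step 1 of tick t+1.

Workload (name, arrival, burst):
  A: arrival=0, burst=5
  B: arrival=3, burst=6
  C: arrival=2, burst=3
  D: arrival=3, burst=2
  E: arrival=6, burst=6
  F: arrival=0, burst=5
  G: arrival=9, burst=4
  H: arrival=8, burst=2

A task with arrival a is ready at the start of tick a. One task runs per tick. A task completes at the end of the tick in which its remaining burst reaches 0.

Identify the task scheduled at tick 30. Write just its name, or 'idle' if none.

t=0: queue=[A,F] q_used=0 → run A
t=1: queue=[A,F] q_used=1 → run A
t=2: queue=[F,A,C] q_used=0 → run F
t=3: queue=[F,A,C,B,D] q_used=1 → run F
t=4: queue=[A,C,B,D,F] q_used=0 → run A
t=5: queue=[A,C,B,D,F] q_used=1 → run A
t=6: queue=[C,B,D,F,A,E] q_used=0 → run C
t=7: queue=[C,B,D,F,A,E] q_used=1 → run C
t=8: queue=[B,D,F,A,E,C,H] q_used=0 → run B
t=9: queue=[B,D,F,A,E,C,H,G] q_used=1 → run B
t=10: queue=[D,F,A,E,C,H,G,B] q_used=0 → run D
t=11: queue=[D,F,A,E,C,H,G,B] q_used=1 → run D
t=12: queue=[F,A,E,C,H,G,B] q_used=0 → run F
t=13: queue=[F,A,E,C,H,G,B] q_used=1 → run F
t=14: queue=[A,E,C,H,G,B,F] q_used=0 → run A
t=15: queue=[E,C,H,G,B,F] q_used=0 → run E
t=16: queue=[E,C,H,G,B,F] q_used=1 → run E
t=17: queue=[C,H,G,B,F,E] q_used=0 → run C
t=18: queue=[H,G,B,F,E] q_used=0 → run H
t=19: queue=[H,G,B,F,E] q_used=1 → run H
t=20: queue=[G,B,F,E] q_used=0 → run G
t=21: queue=[G,B,F,E] q_used=1 → run G
t=22: queue=[B,F,E,G] q_used=0 → run B
t=23: queue=[B,F,E,G] q_used=1 → run B
t=24: queue=[F,E,G,B] q_used=0 → run F
t=25: queue=[E,G,B] q_used=0 → run E
t=26: queue=[E,G,B] q_used=1 → run E
t=27: queue=[G,B,E] q_used=0 → run G
t=28: queue=[G,B,E] q_used=1 → run G
t=29: queue=[B,E] q_used=0 → run B
t=30: queue=[B,E] q_used=1 → run B
t=31: queue=[E] q_used=0 → run E
t=32: queue=[E] q_used=1 → run E
t=33: (idle)
t=34: (idle)
t=35: (idle)
t=36: (idle)
t=37: (idle)
t=38: (idle)
t=39: (idle)
t=40: (idle)
t=41: (idle)

running at tick 30 = B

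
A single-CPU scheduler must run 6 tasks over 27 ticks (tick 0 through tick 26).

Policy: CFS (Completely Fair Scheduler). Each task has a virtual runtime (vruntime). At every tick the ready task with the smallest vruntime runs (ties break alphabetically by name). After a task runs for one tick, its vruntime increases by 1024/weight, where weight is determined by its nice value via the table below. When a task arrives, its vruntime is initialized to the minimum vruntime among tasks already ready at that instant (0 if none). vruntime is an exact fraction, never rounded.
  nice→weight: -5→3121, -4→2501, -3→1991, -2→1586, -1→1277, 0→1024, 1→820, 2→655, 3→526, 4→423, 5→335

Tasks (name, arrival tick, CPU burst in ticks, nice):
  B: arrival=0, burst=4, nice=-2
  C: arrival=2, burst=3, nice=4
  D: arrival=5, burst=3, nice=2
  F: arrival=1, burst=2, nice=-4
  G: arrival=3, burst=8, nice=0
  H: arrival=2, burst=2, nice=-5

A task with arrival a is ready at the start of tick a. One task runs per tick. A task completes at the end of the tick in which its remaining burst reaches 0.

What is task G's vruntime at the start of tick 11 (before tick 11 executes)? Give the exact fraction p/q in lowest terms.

t=0: vr[B=0] → run B
t=1: vr[B=512/793 F=512/793] → run B
t=2: vr[B=1024/793 C=512/793 F=512/793 H=512/793] → run C
t=3: vr[B=1024/793 C=1028608/335439 F=512/793 G=512/793 H=512/793] → run F
t=4: vr[B=1024/793 C=1028608/335439 F=34304/32513 G=512/793 H=512/793] → run G
t=5: vr[B=1024/793 C=1028608/335439 D=512/793 F=34304/32513 G=1305/793 H=512/793] → run D
t=6: vr[B=1024/793 C=1028608/335439 D=1147392/519415 F=34304/32513 G=1305/793 H=512/793] → run H
t=7: vr[B=1024/793 C=1028608/335439 D=1147392/519415 F=34304/32513 G=1305/793 H=2409984/2474953] → run H
t=8: vr[B=1024/793 C=1028608/335439 D=1147392/519415 F=34304/32513 G=1305/793] → run F
t=9: vr[B=1024/793 C=1028608/335439 D=1147392/519415 G=1305/793] → run B
t=10: vr[B=1536/793 C=1028608/335439 D=1147392/519415 G=1305/793] → run G
t=11: vr[B=1536/793 C=1028608/335439 D=1147392/519415 G=2098/793] → run B
t=12: vr[C=1028608/335439 D=1147392/519415 G=2098/793] → run D
t=13: vr[C=1028608/335439 D=1959424/519415 G=2098/793] → run G
t=14: vr[C=1028608/335439 D=1959424/519415 G=2891/793] → run C
t=15: vr[C=1840640/335439 D=1959424/519415 G=2891/793] → run G
t=16: vr[C=1840640/335439 D=1959424/519415 G=3684/793] → run D
t=17: vr[C=1840640/335439 G=3684/793] → run G
t=18: vr[C=1840640/335439 G=4477/793] → run C
t=19: vr[G=4477/793] → run G
t=20: vr[G=5270/793] → run G
t=21: vr[G=6063/793] → run G
t=22: (idle)
t=23: (idle)
t=24: (idle)
t=25: (idle)
t=26: (idle)

vruntime(G, start of tick 11) = 2098/793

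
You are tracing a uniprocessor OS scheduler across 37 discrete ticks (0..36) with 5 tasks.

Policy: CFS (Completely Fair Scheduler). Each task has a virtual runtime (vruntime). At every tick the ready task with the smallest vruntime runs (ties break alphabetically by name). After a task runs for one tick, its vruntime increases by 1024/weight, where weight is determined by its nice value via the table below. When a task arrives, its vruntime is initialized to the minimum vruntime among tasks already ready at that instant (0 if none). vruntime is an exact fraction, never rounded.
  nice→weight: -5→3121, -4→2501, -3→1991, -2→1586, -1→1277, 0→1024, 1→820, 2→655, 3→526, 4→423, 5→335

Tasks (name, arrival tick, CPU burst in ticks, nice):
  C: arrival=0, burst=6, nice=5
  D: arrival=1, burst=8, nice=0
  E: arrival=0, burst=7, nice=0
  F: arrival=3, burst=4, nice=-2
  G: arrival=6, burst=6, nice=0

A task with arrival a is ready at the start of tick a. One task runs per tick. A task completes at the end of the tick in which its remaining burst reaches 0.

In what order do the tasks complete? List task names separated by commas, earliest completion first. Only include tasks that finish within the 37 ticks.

completion order = F, E, G, D, C

t=0: vr[C=0 E=0] → run C
t=1: vr[C=1024/335 D=0 E=0] → run D
t=2: vr[C=1024/335 D=1 E=0] → run E
t=3: vr[C=1024/335 D=1 E=1 F=1] → run D
t=4: vr[C=1024/335 D=2 E=1 F=1] → run E
t=5: vr[C=1024/335 D=2 E=2 F=1] → run F
t=6: vr[C=1024/335 D=2 E=2 F=1305/793 G=1305/793] → run F
t=7: vr[C=1024/335 D=2 E=2 F=1817/793 G=1305/793] → run G
t=8: vr[C=1024/335 D=2 E=2 F=1817/793 G=2098/793] → run D
t=9: vr[C=1024/335 D=3 E=2 F=1817/793 G=2098/793] → run E
t=10: vr[C=1024/335 D=3 E=3 F=1817/793 G=2098/793] → run F
t=11: vr[C=1024/335 D=3 E=3 F=2329/793 G=2098/793] → run G
t=12: vr[C=1024/335 D=3 E=3 F=2329/793 G=2891/793] → run F
t=13: vr[C=1024/335 D=3 E=3 G=2891/793] → run D
t=14: vr[C=1024/335 D=4 E=3 G=2891/793] → run E
t=15: vr[C=1024/335 D=4 E=4 G=2891/793] → run C
t=16: vr[C=2048/335 D=4 E=4 G=2891/793] → run G
t=17: vr[C=2048/335 D=4 E=4 G=3684/793] → run D
t=18: vr[C=2048/335 D=5 E=4 G=3684/793] → run E
t=19: vr[C=2048/335 D=5 E=5 G=3684/793] → run G
t=20: vr[C=2048/335 D=5 E=5 G=4477/793] → run D
t=21: vr[C=2048/335 D=6 E=5 G=4477/793] → run E
t=22: vr[C=2048/335 D=6 E=6 G=4477/793] → run G
t=23: vr[C=2048/335 D=6 E=6 G=5270/793] → run D
t=24: vr[C=2048/335 D=7 E=6 G=5270/793] → run E
t=25: vr[C=2048/335 D=7 G=5270/793] → run C
t=26: vr[C=3072/335 D=7 G=5270/793] → run G
t=27: vr[C=3072/335 D=7] → run D
t=28: vr[C=3072/335] → run C
t=29: vr[C=4096/335] → run C
t=30: vr[C=1024/67] → run C
t=31: (idle)
t=32: (idle)
t=33: (idle)
t=34: (idle)
t=35: (idle)
t=36: (idle)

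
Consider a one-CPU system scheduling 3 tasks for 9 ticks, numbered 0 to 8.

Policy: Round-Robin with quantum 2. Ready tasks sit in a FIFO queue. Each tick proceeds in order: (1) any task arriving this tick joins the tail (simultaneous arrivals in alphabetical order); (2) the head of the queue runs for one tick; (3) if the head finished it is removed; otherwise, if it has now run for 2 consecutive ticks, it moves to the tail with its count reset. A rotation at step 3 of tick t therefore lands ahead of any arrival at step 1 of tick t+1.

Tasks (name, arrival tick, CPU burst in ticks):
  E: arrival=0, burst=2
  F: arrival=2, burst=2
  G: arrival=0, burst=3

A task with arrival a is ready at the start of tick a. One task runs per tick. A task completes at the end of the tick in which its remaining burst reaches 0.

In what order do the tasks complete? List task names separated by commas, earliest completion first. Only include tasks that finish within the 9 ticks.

t=0: queue=[E,G] q_used=0 → run E
t=1: queue=[E,G] q_used=1 → run E
t=2: queue=[G,F] q_used=0 → run G
t=3: queue=[G,F] q_used=1 → run G
t=4: queue=[F,G] q_used=0 → run F
t=5: queue=[F,G] q_used=1 → run F
t=6: queue=[G] q_used=0 → run G
t=7: (idle)
t=8: (idle)

completion order = E, F, G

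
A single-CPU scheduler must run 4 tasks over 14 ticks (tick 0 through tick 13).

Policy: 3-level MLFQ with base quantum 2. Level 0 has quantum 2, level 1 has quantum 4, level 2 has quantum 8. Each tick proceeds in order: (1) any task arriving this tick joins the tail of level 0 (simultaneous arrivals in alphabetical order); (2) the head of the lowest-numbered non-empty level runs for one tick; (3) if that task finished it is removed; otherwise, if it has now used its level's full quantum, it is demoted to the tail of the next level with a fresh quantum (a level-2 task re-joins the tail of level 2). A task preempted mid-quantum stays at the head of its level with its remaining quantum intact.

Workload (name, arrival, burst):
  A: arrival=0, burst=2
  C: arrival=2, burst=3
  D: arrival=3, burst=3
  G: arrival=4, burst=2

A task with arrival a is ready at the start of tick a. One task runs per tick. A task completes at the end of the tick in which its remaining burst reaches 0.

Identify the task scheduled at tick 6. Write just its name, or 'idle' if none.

running at tick 6 = G

t=0: L0/L1/L2 = A/-/- → run A
t=1: L0/L1/L2 = A/-/- → run A
t=2: L0/L1/L2 = C/-/- → run C
t=3: L0/L1/L2 = CD/-/- → run C
t=4: L0/L1/L2 = DG/C/- → run D
t=5: L0/L1/L2 = DG/C/- → run D
t=6: L0/L1/L2 = G/CD/- → run G
t=7: L0/L1/L2 = G/CD/- → run G
t=8: L0/L1/L2 = -/CD/- → run C
t=9: L0/L1/L2 = -/D/- → run D
t=10: (idle)
t=11: (idle)
t=12: (idle)
t=13: (idle)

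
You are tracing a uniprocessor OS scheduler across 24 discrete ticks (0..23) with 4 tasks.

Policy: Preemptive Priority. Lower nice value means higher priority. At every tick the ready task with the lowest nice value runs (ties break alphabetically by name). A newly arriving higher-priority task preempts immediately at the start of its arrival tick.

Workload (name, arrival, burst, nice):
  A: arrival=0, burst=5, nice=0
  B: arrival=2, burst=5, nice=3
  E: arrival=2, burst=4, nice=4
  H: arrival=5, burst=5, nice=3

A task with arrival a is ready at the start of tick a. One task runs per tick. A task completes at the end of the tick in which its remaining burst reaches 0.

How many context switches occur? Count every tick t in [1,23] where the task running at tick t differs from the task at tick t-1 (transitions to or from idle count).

t=0: ready={A} → run A
t=1: ready={A} → run A
t=2: ready={A,B,E} → run A
t=3: ready={A,B,E} → run A
t=4: ready={A,B,E} → run A
t=5: ready={B,E,H} → run B
t=6: ready={B,E,H} → run B
t=7: ready={B,E,H} → run B
t=8: ready={B,E,H} → run B
t=9: ready={B,E,H} → run B
t=10: ready={E,H} → run H
t=11: ready={E,H} → run H
t=12: ready={E,H} → run H
t=13: ready={E,H} → run H
t=14: ready={E,H} → run H
t=15: ready={E} → run E
t=16: ready={E} → run E
t=17: ready={E} → run E
t=18: ready={E} → run E
t=19: (idle)
t=20: (idle)
t=21: (idle)
t=22: (idle)
t=23: (idle)

context switches = 4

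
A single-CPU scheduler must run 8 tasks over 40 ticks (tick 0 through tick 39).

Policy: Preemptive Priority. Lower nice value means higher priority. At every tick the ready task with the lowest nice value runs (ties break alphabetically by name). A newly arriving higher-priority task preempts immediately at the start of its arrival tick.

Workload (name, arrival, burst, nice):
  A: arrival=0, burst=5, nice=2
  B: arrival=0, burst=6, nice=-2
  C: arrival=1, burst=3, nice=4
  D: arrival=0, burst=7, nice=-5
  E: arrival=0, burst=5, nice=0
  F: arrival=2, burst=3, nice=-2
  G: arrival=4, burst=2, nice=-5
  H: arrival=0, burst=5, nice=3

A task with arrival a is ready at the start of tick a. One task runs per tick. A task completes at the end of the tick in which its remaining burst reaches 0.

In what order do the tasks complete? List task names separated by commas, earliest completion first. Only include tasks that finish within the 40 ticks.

t=0: ready={A,B,D,E,H} → run D
t=1: ready={A,B,C,D,E,H} → run D
t=2: ready={A,B,C,D,E,F,H} → run D
t=3: ready={A,B,C,D,E,F,H} → run D
t=4: ready={A,B,C,D,E,F,G,H} → run D
t=5: ready={A,B,C,D,E,F,G,H} → run D
t=6: ready={A,B,C,D,E,F,G,H} → run D
t=7: ready={A,B,C,E,F,G,H} → run G
t=8: ready={A,B,C,E,F,G,H} → run G
t=9: ready={A,B,C,E,F,H} → run B
t=10: ready={A,B,C,E,F,H} → run B
t=11: ready={A,B,C,E,F,H} → run B
t=12: ready={A,B,C,E,F,H} → run B
t=13: ready={A,B,C,E,F,H} → run B
t=14: ready={A,B,C,E,F,H} → run B
t=15: ready={A,C,E,F,H} → run F
t=16: ready={A,C,E,F,H} → run F
t=17: ready={A,C,E,F,H} → run F
t=18: ready={A,C,E,H} → run E
t=19: ready={A,C,E,H} → run E
t=20: ready={A,C,E,H} → run E
t=21: ready={A,C,E,H} → run E
t=22: ready={A,C,E,H} → run E
t=23: ready={A,C,H} → run A
t=24: ready={A,C,H} → run A
t=25: ready={A,C,H} → run A
t=26: ready={A,C,H} → run A
t=27: ready={A,C,H} → run A
t=28: ready={C,H} → run H
t=29: ready={C,H} → run H
t=30: ready={C,H} → run H
t=31: ready={C,H} → run H
t=32: ready={C,H} → run H
t=33: ready={C} → run C
t=34: ready={C} → run C
t=35: ready={C} → run C
t=36: (idle)
t=37: (idle)
t=38: (idle)
t=39: (idle)

completion order = D, G, B, F, E, A, H, C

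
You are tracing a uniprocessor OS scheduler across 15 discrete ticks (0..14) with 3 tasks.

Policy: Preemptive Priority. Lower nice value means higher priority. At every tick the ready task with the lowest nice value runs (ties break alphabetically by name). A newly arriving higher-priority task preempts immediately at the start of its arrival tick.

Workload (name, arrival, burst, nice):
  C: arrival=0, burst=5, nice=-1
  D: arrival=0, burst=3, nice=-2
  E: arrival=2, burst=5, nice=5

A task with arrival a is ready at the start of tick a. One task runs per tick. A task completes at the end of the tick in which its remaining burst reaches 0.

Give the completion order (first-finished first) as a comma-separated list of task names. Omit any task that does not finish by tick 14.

completion order = D, C, E

t=0: ready={C,D} → run D
t=1: ready={C,D} → run D
t=2: ready={C,D,E} → run D
t=3: ready={C,E} → run C
t=4: ready={C,E} → run C
t=5: ready={C,E} → run C
t=6: ready={C,E} → run C
t=7: ready={C,E} → run C
t=8: ready={E} → run E
t=9: ready={E} → run E
t=10: ready={E} → run E
t=11: ready={E} → run E
t=12: ready={E} → run E
t=13: (idle)
t=14: (idle)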